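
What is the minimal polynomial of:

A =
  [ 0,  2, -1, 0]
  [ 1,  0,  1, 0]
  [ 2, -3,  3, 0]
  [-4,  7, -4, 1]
x^3 - 3*x^2 + 3*x - 1

The characteristic polynomial is χ_A(x) = (x - 1)^4, so the eigenvalues are known. The minimal polynomial is
  m_A(x) = Π_λ (x − λ)^{k_λ}
where k_λ is the size of the *largest* Jordan block for λ (equivalently, the smallest k with (A − λI)^k v = 0 for every generalised eigenvector v of λ).

  λ = 1: largest Jordan block has size 3, contributing (x − 1)^3

So m_A(x) = (x - 1)^3 = x^3 - 3*x^2 + 3*x - 1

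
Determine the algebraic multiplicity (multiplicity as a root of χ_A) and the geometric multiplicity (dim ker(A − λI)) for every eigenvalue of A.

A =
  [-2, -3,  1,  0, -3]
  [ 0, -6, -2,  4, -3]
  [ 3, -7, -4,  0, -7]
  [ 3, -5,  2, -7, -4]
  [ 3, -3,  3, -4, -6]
λ = -5: alg = 5, geom = 2

Step 1 — factor the characteristic polynomial to read off the algebraic multiplicities:
  χ_A(x) = (x + 5)^5

Step 2 — compute geometric multiplicities via the rank-nullity identity g(λ) = n − rank(A − λI):
  rank(A − (-5)·I) = 3, so dim ker(A − (-5)·I) = n − 3 = 2

Summary:
  λ = -5: algebraic multiplicity = 5, geometric multiplicity = 2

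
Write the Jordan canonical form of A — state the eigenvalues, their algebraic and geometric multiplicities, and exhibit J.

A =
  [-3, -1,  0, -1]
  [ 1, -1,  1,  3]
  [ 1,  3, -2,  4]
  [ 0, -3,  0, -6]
J_3(-3) ⊕ J_1(-3)

The characteristic polynomial is
  det(x·I − A) = x^4 + 12*x^3 + 54*x^2 + 108*x + 81 = (x + 3)^4

Eigenvalues and multiplicities (the geometric multiplicity of λ is n − rank(A − λI), which equals the number of Jordan blocks for λ):
  λ = -3: algebraic multiplicity = 4, geometric multiplicity = 2

Determining the block sizes for each eigenvalue:
  λ = -3: with am = 4 and gm = 2, the partition is not yet determined (e.g. several partitions of 4 into 2 parts exist). Let N = A − (-3)·I. Computing rank(N^1) = 2, rank(N^2) = 1, rank(N^3) = 0; the number of blocks of size ≥ j is rank(N^{j−1}) − rank(N^j), giving [2, 1, 1]. So we have 1 block(s) of size 3, 1 block(s) of size 1 → block sizes [3, 1]

Assembling the blocks gives a Jordan form
J =
  [-3,  1,  0,  0]
  [ 0, -3,  1,  0]
  [ 0,  0, -3,  0]
  [ 0,  0,  0, -3]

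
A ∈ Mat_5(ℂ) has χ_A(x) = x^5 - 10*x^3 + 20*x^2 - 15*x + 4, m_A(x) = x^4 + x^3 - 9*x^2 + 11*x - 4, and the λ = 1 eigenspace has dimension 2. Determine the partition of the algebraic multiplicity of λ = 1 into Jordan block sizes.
Block sizes for λ = 1: [3, 1]

Step 1 — from the characteristic polynomial, algebraic multiplicity of λ = 1 is 4. From dim ker(A − (1)·I) = 2, there are exactly 2 Jordan blocks for λ = 1.
Step 2 — from the minimal polynomial, the factor (x − 1)^3 tells us the largest block for λ = 1 has size 3.
Step 3 — with total size 4, 2 blocks, and largest block 3, the block sizes (in nonincreasing order) are [3, 1].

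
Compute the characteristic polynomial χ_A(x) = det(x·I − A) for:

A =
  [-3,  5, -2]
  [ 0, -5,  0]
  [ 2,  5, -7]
x^3 + 15*x^2 + 75*x + 125

Expanding det(x·I − A) (e.g. by cofactor expansion or by noting that A is similar to its Jordan form J, which has the same characteristic polynomial as A) gives
  χ_A(x) = x^3 + 15*x^2 + 75*x + 125
which factors as (x + 5)^3. The eigenvalues (with algebraic multiplicities) are λ = -5 with multiplicity 3.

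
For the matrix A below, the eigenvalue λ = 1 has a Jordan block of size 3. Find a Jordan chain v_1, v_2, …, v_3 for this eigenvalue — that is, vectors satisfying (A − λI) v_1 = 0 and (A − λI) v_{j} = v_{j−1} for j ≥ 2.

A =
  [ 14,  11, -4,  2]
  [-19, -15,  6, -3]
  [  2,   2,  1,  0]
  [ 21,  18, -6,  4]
A Jordan chain for λ = 1 of length 3:
v_1 = (-6, 6, -12, -18)ᵀ
v_2 = (13, -19, 2, 21)ᵀ
v_3 = (1, 0, 0, 0)ᵀ

Let N = A − (1)·I. We want v_3 with N^3 v_3 = 0 but N^2 v_3 ≠ 0; then v_{j-1} := N · v_j for j = 3, …, 2.

Pick v_3 = (1, 0, 0, 0)ᵀ.
Then v_2 = N · v_3 = (13, -19, 2, 21)ᵀ.
Then v_1 = N · v_2 = (-6, 6, -12, -18)ᵀ.

Sanity check: (A − (1)·I) v_1 = (0, 0, 0, 0)ᵀ = 0. ✓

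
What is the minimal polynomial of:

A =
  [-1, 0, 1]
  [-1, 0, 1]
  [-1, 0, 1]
x^2

The characteristic polynomial is χ_A(x) = x^3, so the eigenvalues are known. The minimal polynomial is
  m_A(x) = Π_λ (x − λ)^{k_λ}
where k_λ is the size of the *largest* Jordan block for λ (equivalently, the smallest k with (A − λI)^k v = 0 for every generalised eigenvector v of λ).

  λ = 0: largest Jordan block has size 2, contributing (x − 0)^2

So m_A(x) = x^2 = x^2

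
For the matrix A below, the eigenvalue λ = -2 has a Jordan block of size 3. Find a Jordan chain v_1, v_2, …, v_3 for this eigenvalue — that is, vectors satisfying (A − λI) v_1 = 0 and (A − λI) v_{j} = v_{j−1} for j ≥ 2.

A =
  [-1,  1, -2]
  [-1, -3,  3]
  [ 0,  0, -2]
A Jordan chain for λ = -2 of length 3:
v_1 = (1, -1, 0)ᵀ
v_2 = (-2, 3, 0)ᵀ
v_3 = (0, 0, 1)ᵀ

Let N = A − (-2)·I. We want v_3 with N^3 v_3 = 0 but N^2 v_3 ≠ 0; then v_{j-1} := N · v_j for j = 3, …, 2.

Pick v_3 = (0, 0, 1)ᵀ.
Then v_2 = N · v_3 = (-2, 3, 0)ᵀ.
Then v_1 = N · v_2 = (1, -1, 0)ᵀ.

Sanity check: (A − (-2)·I) v_1 = (0, 0, 0)ᵀ = 0. ✓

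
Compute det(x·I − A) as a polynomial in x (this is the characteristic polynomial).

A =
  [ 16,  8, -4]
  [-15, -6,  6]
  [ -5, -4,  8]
x^3 - 18*x^2 + 108*x - 216

Expanding det(x·I − A) (e.g. by cofactor expansion or by noting that A is similar to its Jordan form J, which has the same characteristic polynomial as A) gives
  χ_A(x) = x^3 - 18*x^2 + 108*x - 216
which factors as (x - 6)^3. The eigenvalues (with algebraic multiplicities) are λ = 6 with multiplicity 3.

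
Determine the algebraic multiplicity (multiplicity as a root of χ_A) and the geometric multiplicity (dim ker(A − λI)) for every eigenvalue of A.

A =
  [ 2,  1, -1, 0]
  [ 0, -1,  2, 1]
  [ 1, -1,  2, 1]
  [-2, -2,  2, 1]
λ = 1: alg = 4, geom = 2

Step 1 — factor the characteristic polynomial to read off the algebraic multiplicities:
  χ_A(x) = (x - 1)^4

Step 2 — compute geometric multiplicities via the rank-nullity identity g(λ) = n − rank(A − λI):
  rank(A − (1)·I) = 2, so dim ker(A − (1)·I) = n − 2 = 2

Summary:
  λ = 1: algebraic multiplicity = 4, geometric multiplicity = 2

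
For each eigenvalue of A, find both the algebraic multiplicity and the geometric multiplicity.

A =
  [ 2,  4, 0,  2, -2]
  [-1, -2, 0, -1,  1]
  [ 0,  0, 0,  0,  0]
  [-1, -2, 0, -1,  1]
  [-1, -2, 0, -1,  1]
λ = 0: alg = 5, geom = 4

Step 1 — factor the characteristic polynomial to read off the algebraic multiplicities:
  χ_A(x) = x^5

Step 2 — compute geometric multiplicities via the rank-nullity identity g(λ) = n − rank(A − λI):
  rank(A − (0)·I) = 1, so dim ker(A − (0)·I) = n − 1 = 4

Summary:
  λ = 0: algebraic multiplicity = 5, geometric multiplicity = 4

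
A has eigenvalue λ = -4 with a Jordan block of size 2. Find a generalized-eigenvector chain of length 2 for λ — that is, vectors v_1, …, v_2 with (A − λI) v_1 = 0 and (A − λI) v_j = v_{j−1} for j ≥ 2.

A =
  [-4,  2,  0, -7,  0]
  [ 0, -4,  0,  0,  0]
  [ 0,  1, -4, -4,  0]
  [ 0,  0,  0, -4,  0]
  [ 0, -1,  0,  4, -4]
A Jordan chain for λ = -4 of length 2:
v_1 = (2, 0, 1, 0, -1)ᵀ
v_2 = (0, 1, 0, 0, 0)ᵀ

Let N = A − (-4)·I. We want v_2 with N^2 v_2 = 0 but N^1 v_2 ≠ 0; then v_{j-1} := N · v_j for j = 2, …, 2.

Pick v_2 = (0, 1, 0, 0, 0)ᵀ.
Then v_1 = N · v_2 = (2, 0, 1, 0, -1)ᵀ.

Sanity check: (A − (-4)·I) v_1 = (0, 0, 0, 0, 0)ᵀ = 0. ✓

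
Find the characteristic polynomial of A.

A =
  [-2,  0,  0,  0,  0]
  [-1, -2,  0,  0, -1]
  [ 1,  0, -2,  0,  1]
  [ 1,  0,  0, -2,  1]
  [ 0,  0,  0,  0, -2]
x^5 + 10*x^4 + 40*x^3 + 80*x^2 + 80*x + 32

Expanding det(x·I − A) (e.g. by cofactor expansion or by noting that A is similar to its Jordan form J, which has the same characteristic polynomial as A) gives
  χ_A(x) = x^5 + 10*x^4 + 40*x^3 + 80*x^2 + 80*x + 32
which factors as (x + 2)^5. The eigenvalues (with algebraic multiplicities) are λ = -2 with multiplicity 5.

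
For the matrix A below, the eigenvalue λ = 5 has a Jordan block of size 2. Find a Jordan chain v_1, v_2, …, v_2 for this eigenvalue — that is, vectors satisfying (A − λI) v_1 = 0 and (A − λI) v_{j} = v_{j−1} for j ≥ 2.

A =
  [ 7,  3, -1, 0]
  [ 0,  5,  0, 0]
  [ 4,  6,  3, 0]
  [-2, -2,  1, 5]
A Jordan chain for λ = 5 of length 2:
v_1 = (2, 0, 4, -2)ᵀ
v_2 = (1, 0, 0, 0)ᵀ

Let N = A − (5)·I. We want v_2 with N^2 v_2 = 0 but N^1 v_2 ≠ 0; then v_{j-1} := N · v_j for j = 2, …, 2.

Pick v_2 = (1, 0, 0, 0)ᵀ.
Then v_1 = N · v_2 = (2, 0, 4, -2)ᵀ.

Sanity check: (A − (5)·I) v_1 = (0, 0, 0, 0)ᵀ = 0. ✓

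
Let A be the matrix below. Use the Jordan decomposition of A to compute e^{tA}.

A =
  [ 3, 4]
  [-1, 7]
e^{tA} =
  [-2*t*exp(5*t) + exp(5*t), 4*t*exp(5*t)]
  [-t*exp(5*t), 2*t*exp(5*t) + exp(5*t)]

Strategy: write A = P · J · P⁻¹ where J is a Jordan canonical form, so e^{tA} = P · e^{tJ} · P⁻¹, and e^{tJ} can be computed block-by-block.

A has Jordan form
J =
  [5, 1]
  [0, 5]
(up to reordering of blocks).

Per-block formulas:
  For a 2×2 Jordan block J_2(5): exp(t · J_2(5)) = e^(5t)·(I + t·N), where N is the 2×2 nilpotent shift.

After assembling e^{tJ} and conjugating by P, we get:

e^{tA} =
  [-2*t*exp(5*t) + exp(5*t), 4*t*exp(5*t)]
  [-t*exp(5*t), 2*t*exp(5*t) + exp(5*t)]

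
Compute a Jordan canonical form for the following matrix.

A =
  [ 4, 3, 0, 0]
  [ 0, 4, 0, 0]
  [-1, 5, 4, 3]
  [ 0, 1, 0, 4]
J_2(4) ⊕ J_2(4)

The characteristic polynomial is
  det(x·I − A) = x^4 - 16*x^3 + 96*x^2 - 256*x + 256 = (x - 4)^4

Eigenvalues and multiplicities (the geometric multiplicity of λ is n − rank(A − λI), which equals the number of Jordan blocks for λ):
  λ = 4: algebraic multiplicity = 4, geometric multiplicity = 2

Determining the block sizes for each eigenvalue:
  λ = 4: with am = 4 and gm = 2, the partition is not yet determined (e.g. several partitions of 4 into 2 parts exist). Let N = A − (4)·I. Computing rank(N^1) = 2, rank(N^2) = 0; the number of blocks of size ≥ j is rank(N^{j−1}) − rank(N^j), giving [2, 2]. So we have 2 block(s) of size 2 → block sizes [2, 2]

Assembling the blocks gives a Jordan form
J =
  [4, 1, 0, 0]
  [0, 4, 0, 0]
  [0, 0, 4, 1]
  [0, 0, 0, 4]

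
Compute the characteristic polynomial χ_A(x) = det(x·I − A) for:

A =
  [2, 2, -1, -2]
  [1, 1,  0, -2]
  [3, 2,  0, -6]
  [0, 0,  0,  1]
x^4 - 4*x^3 + 6*x^2 - 4*x + 1

Expanding det(x·I − A) (e.g. by cofactor expansion or by noting that A is similar to its Jordan form J, which has the same characteristic polynomial as A) gives
  χ_A(x) = x^4 - 4*x^3 + 6*x^2 - 4*x + 1
which factors as (x - 1)^4. The eigenvalues (with algebraic multiplicities) are λ = 1 with multiplicity 4.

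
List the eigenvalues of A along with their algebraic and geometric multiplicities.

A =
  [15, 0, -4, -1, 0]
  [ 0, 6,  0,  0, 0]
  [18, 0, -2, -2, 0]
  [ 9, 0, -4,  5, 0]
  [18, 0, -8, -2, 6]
λ = 6: alg = 5, geom = 4

Step 1 — factor the characteristic polynomial to read off the algebraic multiplicities:
  χ_A(x) = (x - 6)^5

Step 2 — compute geometric multiplicities via the rank-nullity identity g(λ) = n − rank(A − λI):
  rank(A − (6)·I) = 1, so dim ker(A − (6)·I) = n − 1 = 4

Summary:
  λ = 6: algebraic multiplicity = 5, geometric multiplicity = 4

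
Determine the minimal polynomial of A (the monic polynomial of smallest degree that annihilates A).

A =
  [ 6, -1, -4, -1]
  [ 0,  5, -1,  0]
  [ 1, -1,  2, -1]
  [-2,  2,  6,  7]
x^3 - 15*x^2 + 75*x - 125

The characteristic polynomial is χ_A(x) = (x - 5)^4, so the eigenvalues are known. The minimal polynomial is
  m_A(x) = Π_λ (x − λ)^{k_λ}
where k_λ is the size of the *largest* Jordan block for λ (equivalently, the smallest k with (A − λI)^k v = 0 for every generalised eigenvector v of λ).

  λ = 5: largest Jordan block has size 3, contributing (x − 5)^3

So m_A(x) = (x - 5)^3 = x^3 - 15*x^2 + 75*x - 125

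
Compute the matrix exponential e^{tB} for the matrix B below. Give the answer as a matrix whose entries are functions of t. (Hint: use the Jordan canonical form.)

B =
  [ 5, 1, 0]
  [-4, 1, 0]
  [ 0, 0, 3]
e^{tB} =
  [2*t*exp(3*t) + exp(3*t), t*exp(3*t), 0]
  [-4*t*exp(3*t), -2*t*exp(3*t) + exp(3*t), 0]
  [0, 0, exp(3*t)]

Strategy: write B = P · J · P⁻¹ where J is a Jordan canonical form, so e^{tB} = P · e^{tJ} · P⁻¹, and e^{tJ} can be computed block-by-block.

B has Jordan form
J =
  [3, 1, 0]
  [0, 3, 0]
  [0, 0, 3]
(up to reordering of blocks).

Per-block formulas:
  For a 1×1 block at λ = 3: exp(t · [3]) = [e^(3t)].
  For a 2×2 Jordan block J_2(3): exp(t · J_2(3)) = e^(3t)·(I + t·N), where N is the 2×2 nilpotent shift.

After assembling e^{tJ} and conjugating by P, we get:

e^{tB} =
  [2*t*exp(3*t) + exp(3*t), t*exp(3*t), 0]
  [-4*t*exp(3*t), -2*t*exp(3*t) + exp(3*t), 0]
  [0, 0, exp(3*t)]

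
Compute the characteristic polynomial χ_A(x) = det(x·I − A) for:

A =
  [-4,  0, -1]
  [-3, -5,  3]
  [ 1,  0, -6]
x^3 + 15*x^2 + 75*x + 125

Expanding det(x·I − A) (e.g. by cofactor expansion or by noting that A is similar to its Jordan form J, which has the same characteristic polynomial as A) gives
  χ_A(x) = x^3 + 15*x^2 + 75*x + 125
which factors as (x + 5)^3. The eigenvalues (with algebraic multiplicities) are λ = -5 with multiplicity 3.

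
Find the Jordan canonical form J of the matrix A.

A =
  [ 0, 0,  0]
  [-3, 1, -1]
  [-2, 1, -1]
J_3(0)

The characteristic polynomial is
  det(x·I − A) = x^3

Eigenvalues and multiplicities (the geometric multiplicity of λ is n − rank(A − λI), which equals the number of Jordan blocks for λ):
  λ = 0: algebraic multiplicity = 3, geometric multiplicity = 1

Determining the block sizes for each eigenvalue:
  λ = 0: one block (gm = 1), so the single block has size am = 3 → block sizes [3]

Assembling the blocks gives a Jordan form
J =
  [0, 1, 0]
  [0, 0, 1]
  [0, 0, 0]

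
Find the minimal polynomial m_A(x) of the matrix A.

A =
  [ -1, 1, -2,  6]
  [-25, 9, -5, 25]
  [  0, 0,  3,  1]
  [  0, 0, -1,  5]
x^3 - 12*x^2 + 48*x - 64

The characteristic polynomial is χ_A(x) = (x - 4)^4, so the eigenvalues are known. The minimal polynomial is
  m_A(x) = Π_λ (x − λ)^{k_λ}
where k_λ is the size of the *largest* Jordan block for λ (equivalently, the smallest k with (A − λI)^k v = 0 for every generalised eigenvector v of λ).

  λ = 4: largest Jordan block has size 3, contributing (x − 4)^3

So m_A(x) = (x - 4)^3 = x^3 - 12*x^2 + 48*x - 64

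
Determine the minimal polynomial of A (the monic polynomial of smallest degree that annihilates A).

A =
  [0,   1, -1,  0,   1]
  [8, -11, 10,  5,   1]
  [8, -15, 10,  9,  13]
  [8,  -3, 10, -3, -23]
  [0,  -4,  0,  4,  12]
x^4 - 8*x^3 + 16*x^2

The characteristic polynomial is χ_A(x) = x^3*(x - 4)^2, so the eigenvalues are known. The minimal polynomial is
  m_A(x) = Π_λ (x − λ)^{k_λ}
where k_λ is the size of the *largest* Jordan block for λ (equivalently, the smallest k with (A − λI)^k v = 0 for every generalised eigenvector v of λ).

  λ = 0: largest Jordan block has size 2, contributing (x − 0)^2
  λ = 4: largest Jordan block has size 2, contributing (x − 4)^2

So m_A(x) = x^2*(x - 4)^2 = x^4 - 8*x^3 + 16*x^2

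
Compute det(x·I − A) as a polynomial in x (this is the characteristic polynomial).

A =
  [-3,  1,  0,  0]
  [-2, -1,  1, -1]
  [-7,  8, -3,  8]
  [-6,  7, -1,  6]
x^4 + x^3 - 18*x^2 - 52*x - 40

Expanding det(x·I − A) (e.g. by cofactor expansion or by noting that A is similar to its Jordan form J, which has the same characteristic polynomial as A) gives
  χ_A(x) = x^4 + x^3 - 18*x^2 - 52*x - 40
which factors as (x - 5)*(x + 2)^3. The eigenvalues (with algebraic multiplicities) are λ = -2 with multiplicity 3, λ = 5 with multiplicity 1.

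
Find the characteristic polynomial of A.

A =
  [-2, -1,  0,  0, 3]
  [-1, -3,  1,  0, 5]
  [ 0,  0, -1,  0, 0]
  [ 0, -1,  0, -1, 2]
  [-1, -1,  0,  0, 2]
x^5 + 5*x^4 + 10*x^3 + 10*x^2 + 5*x + 1

Expanding det(x·I − A) (e.g. by cofactor expansion or by noting that A is similar to its Jordan form J, which has the same characteristic polynomial as A) gives
  χ_A(x) = x^5 + 5*x^4 + 10*x^3 + 10*x^2 + 5*x + 1
which factors as (x + 1)^5. The eigenvalues (with algebraic multiplicities) are λ = -1 with multiplicity 5.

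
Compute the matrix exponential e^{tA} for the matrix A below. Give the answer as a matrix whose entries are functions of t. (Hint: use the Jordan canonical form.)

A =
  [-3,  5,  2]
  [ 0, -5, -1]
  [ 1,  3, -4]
e^{tA} =
  [3*t^2*exp(-4*t)/2 + t*exp(-4*t) + exp(-4*t), 3*t^2*exp(-4*t) + 5*t*exp(-4*t), -3*t^2*exp(-4*t)/2 + 2*t*exp(-4*t)]
  [-t^2*exp(-4*t)/2, -t^2*exp(-4*t) - t*exp(-4*t) + exp(-4*t), t^2*exp(-4*t)/2 - t*exp(-4*t)]
  [t^2*exp(-4*t)/2 + t*exp(-4*t), t^2*exp(-4*t) + 3*t*exp(-4*t), -t^2*exp(-4*t)/2 + exp(-4*t)]

Strategy: write A = P · J · P⁻¹ where J is a Jordan canonical form, so e^{tA} = P · e^{tJ} · P⁻¹, and e^{tJ} can be computed block-by-block.

A has Jordan form
J =
  [-4,  1,  0]
  [ 0, -4,  1]
  [ 0,  0, -4]
(up to reordering of blocks).

Per-block formulas:
  For a 3×3 Jordan block J_3(-4): exp(t · J_3(-4)) = e^(-4t)·(I + t·N + (t^2/2)·N^2), where N is the 3×3 nilpotent shift.

After assembling e^{tJ} and conjugating by P, we get:

e^{tA} =
  [3*t^2*exp(-4*t)/2 + t*exp(-4*t) + exp(-4*t), 3*t^2*exp(-4*t) + 5*t*exp(-4*t), -3*t^2*exp(-4*t)/2 + 2*t*exp(-4*t)]
  [-t^2*exp(-4*t)/2, -t^2*exp(-4*t) - t*exp(-4*t) + exp(-4*t), t^2*exp(-4*t)/2 - t*exp(-4*t)]
  [t^2*exp(-4*t)/2 + t*exp(-4*t), t^2*exp(-4*t) + 3*t*exp(-4*t), -t^2*exp(-4*t)/2 + exp(-4*t)]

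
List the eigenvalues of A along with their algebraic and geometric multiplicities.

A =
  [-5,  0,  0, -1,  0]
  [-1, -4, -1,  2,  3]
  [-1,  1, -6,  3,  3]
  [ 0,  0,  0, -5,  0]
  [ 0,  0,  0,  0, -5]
λ = -5: alg = 5, geom = 3

Step 1 — factor the characteristic polynomial to read off the algebraic multiplicities:
  χ_A(x) = (x + 5)^5

Step 2 — compute geometric multiplicities via the rank-nullity identity g(λ) = n − rank(A − λI):
  rank(A − (-5)·I) = 2, so dim ker(A − (-5)·I) = n − 2 = 3

Summary:
  λ = -5: algebraic multiplicity = 5, geometric multiplicity = 3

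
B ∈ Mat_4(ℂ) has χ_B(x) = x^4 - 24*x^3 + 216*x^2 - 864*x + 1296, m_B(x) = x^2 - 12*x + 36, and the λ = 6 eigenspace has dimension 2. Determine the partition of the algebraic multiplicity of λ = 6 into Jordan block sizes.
Block sizes for λ = 6: [2, 2]

Step 1 — from the characteristic polynomial, algebraic multiplicity of λ = 6 is 4. From dim ker(B − (6)·I) = 2, there are exactly 2 Jordan blocks for λ = 6.
Step 2 — from the minimal polynomial, the factor (x − 6)^2 tells us the largest block for λ = 6 has size 2.
Step 3 — with total size 4, 2 blocks, and largest block 2, the block sizes (in nonincreasing order) are [2, 2].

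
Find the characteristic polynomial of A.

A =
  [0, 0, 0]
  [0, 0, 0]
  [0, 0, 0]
x^3

Expanding det(x·I − A) (e.g. by cofactor expansion or by noting that A is similar to its Jordan form J, which has the same characteristic polynomial as A) gives
  χ_A(x) = x^3
which factors as x^3. The eigenvalues (with algebraic multiplicities) are λ = 0 with multiplicity 3.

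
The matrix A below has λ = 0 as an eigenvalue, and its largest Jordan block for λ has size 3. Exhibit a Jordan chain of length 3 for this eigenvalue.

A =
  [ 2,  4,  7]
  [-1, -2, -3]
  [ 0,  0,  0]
A Jordan chain for λ = 0 of length 3:
v_1 = (2, -1, 0)ᵀ
v_2 = (7, -3, 0)ᵀ
v_3 = (0, 0, 1)ᵀ

Let N = A − (0)·I. We want v_3 with N^3 v_3 = 0 but N^2 v_3 ≠ 0; then v_{j-1} := N · v_j for j = 3, …, 2.

Pick v_3 = (0, 0, 1)ᵀ.
Then v_2 = N · v_3 = (7, -3, 0)ᵀ.
Then v_1 = N · v_2 = (2, -1, 0)ᵀ.

Sanity check: (A − (0)·I) v_1 = (0, 0, 0)ᵀ = 0. ✓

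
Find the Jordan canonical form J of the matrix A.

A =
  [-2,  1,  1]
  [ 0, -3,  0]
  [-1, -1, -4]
J_2(-3) ⊕ J_1(-3)

The characteristic polynomial is
  det(x·I − A) = x^3 + 9*x^2 + 27*x + 27 = (x + 3)^3

Eigenvalues and multiplicities (the geometric multiplicity of λ is n − rank(A − λI), which equals the number of Jordan blocks for λ):
  λ = -3: algebraic multiplicity = 3, geometric multiplicity = 2

Determining the block sizes for each eigenvalue:
  λ = -3: 2 blocks summing to 3 forces exactly one block of size 2 and the rest size 1 → block sizes [2, 1]

Assembling the blocks gives a Jordan form
J =
  [-3,  1,  0]
  [ 0, -3,  0]
  [ 0,  0, -3]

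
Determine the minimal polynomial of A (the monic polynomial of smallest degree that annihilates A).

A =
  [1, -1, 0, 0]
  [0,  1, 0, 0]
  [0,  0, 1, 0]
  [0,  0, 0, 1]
x^2 - 2*x + 1

The characteristic polynomial is χ_A(x) = (x - 1)^4, so the eigenvalues are known. The minimal polynomial is
  m_A(x) = Π_λ (x − λ)^{k_λ}
where k_λ is the size of the *largest* Jordan block for λ (equivalently, the smallest k with (A − λI)^k v = 0 for every generalised eigenvector v of λ).

  λ = 1: largest Jordan block has size 2, contributing (x − 1)^2

So m_A(x) = (x - 1)^2 = x^2 - 2*x + 1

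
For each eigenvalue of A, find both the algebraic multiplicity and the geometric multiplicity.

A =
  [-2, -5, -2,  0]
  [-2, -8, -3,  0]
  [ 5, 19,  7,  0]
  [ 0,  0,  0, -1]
λ = -1: alg = 4, geom = 2

Step 1 — factor the characteristic polynomial to read off the algebraic multiplicities:
  χ_A(x) = (x + 1)^4

Step 2 — compute geometric multiplicities via the rank-nullity identity g(λ) = n − rank(A − λI):
  rank(A − (-1)·I) = 2, so dim ker(A − (-1)·I) = n − 2 = 2

Summary:
  λ = -1: algebraic multiplicity = 4, geometric multiplicity = 2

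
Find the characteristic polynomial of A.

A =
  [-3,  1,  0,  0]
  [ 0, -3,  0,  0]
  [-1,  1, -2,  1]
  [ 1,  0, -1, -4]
x^4 + 12*x^3 + 54*x^2 + 108*x + 81

Expanding det(x·I − A) (e.g. by cofactor expansion or by noting that A is similar to its Jordan form J, which has the same characteristic polynomial as A) gives
  χ_A(x) = x^4 + 12*x^3 + 54*x^2 + 108*x + 81
which factors as (x + 3)^4. The eigenvalues (with algebraic multiplicities) are λ = -3 with multiplicity 4.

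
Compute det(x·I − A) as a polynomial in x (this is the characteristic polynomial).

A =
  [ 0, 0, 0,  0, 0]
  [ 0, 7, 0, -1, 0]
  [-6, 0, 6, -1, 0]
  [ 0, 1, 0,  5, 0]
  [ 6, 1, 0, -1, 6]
x^5 - 24*x^4 + 216*x^3 - 864*x^2 + 1296*x

Expanding det(x·I − A) (e.g. by cofactor expansion or by noting that A is similar to its Jordan form J, which has the same characteristic polynomial as A) gives
  χ_A(x) = x^5 - 24*x^4 + 216*x^3 - 864*x^2 + 1296*x
which factors as x*(x - 6)^4. The eigenvalues (with algebraic multiplicities) are λ = 0 with multiplicity 1, λ = 6 with multiplicity 4.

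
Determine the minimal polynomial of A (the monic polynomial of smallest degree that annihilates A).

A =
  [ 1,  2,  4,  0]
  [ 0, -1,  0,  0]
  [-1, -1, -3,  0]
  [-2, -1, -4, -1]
x^2 + 2*x + 1

The characteristic polynomial is χ_A(x) = (x + 1)^4, so the eigenvalues are known. The minimal polynomial is
  m_A(x) = Π_λ (x − λ)^{k_λ}
where k_λ is the size of the *largest* Jordan block for λ (equivalently, the smallest k with (A − λI)^k v = 0 for every generalised eigenvector v of λ).

  λ = -1: largest Jordan block has size 2, contributing (x + 1)^2

So m_A(x) = (x + 1)^2 = x^2 + 2*x + 1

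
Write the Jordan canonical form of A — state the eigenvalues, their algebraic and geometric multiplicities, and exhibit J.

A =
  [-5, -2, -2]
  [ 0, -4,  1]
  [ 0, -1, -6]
J_2(-5) ⊕ J_1(-5)

The characteristic polynomial is
  det(x·I − A) = x^3 + 15*x^2 + 75*x + 125 = (x + 5)^3

Eigenvalues and multiplicities (the geometric multiplicity of λ is n − rank(A − λI), which equals the number of Jordan blocks for λ):
  λ = -5: algebraic multiplicity = 3, geometric multiplicity = 2

Determining the block sizes for each eigenvalue:
  λ = -5: 2 blocks summing to 3 forces exactly one block of size 2 and the rest size 1 → block sizes [2, 1]

Assembling the blocks gives a Jordan form
J =
  [-5,  1,  0]
  [ 0, -5,  0]
  [ 0,  0, -5]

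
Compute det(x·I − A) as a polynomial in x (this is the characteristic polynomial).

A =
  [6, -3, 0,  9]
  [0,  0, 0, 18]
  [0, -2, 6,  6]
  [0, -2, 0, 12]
x^4 - 24*x^3 + 216*x^2 - 864*x + 1296

Expanding det(x·I − A) (e.g. by cofactor expansion or by noting that A is similar to its Jordan form J, which has the same characteristic polynomial as A) gives
  χ_A(x) = x^4 - 24*x^3 + 216*x^2 - 864*x + 1296
which factors as (x - 6)^4. The eigenvalues (with algebraic multiplicities) are λ = 6 with multiplicity 4.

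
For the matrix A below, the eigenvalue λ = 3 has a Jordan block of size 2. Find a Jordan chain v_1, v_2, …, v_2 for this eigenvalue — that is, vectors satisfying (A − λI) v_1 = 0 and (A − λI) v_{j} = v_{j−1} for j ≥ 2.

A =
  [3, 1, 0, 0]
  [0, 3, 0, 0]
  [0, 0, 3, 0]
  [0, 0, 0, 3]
A Jordan chain for λ = 3 of length 2:
v_1 = (1, 0, 0, 0)ᵀ
v_2 = (0, 1, 0, 0)ᵀ

Let N = A − (3)·I. We want v_2 with N^2 v_2 = 0 but N^1 v_2 ≠ 0; then v_{j-1} := N · v_j for j = 2, …, 2.

Pick v_2 = (0, 1, 0, 0)ᵀ.
Then v_1 = N · v_2 = (1, 0, 0, 0)ᵀ.

Sanity check: (A − (3)·I) v_1 = (0, 0, 0, 0)ᵀ = 0. ✓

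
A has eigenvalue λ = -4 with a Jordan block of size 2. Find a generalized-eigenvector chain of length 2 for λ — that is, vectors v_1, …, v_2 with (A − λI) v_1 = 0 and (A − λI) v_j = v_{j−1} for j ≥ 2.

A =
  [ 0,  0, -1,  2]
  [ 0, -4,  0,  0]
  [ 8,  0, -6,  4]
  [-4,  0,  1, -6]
A Jordan chain for λ = -4 of length 2:
v_1 = (4, 0, 8, -4)ᵀ
v_2 = (1, 0, 0, 0)ᵀ

Let N = A − (-4)·I. We want v_2 with N^2 v_2 = 0 but N^1 v_2 ≠ 0; then v_{j-1} := N · v_j for j = 2, …, 2.

Pick v_2 = (1, 0, 0, 0)ᵀ.
Then v_1 = N · v_2 = (4, 0, 8, -4)ᵀ.

Sanity check: (A − (-4)·I) v_1 = (0, 0, 0, 0)ᵀ = 0. ✓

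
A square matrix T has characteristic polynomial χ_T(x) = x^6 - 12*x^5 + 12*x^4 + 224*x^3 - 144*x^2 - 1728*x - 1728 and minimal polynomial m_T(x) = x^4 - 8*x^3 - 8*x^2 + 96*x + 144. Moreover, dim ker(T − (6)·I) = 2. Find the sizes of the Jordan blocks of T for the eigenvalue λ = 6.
Block sizes for λ = 6: [2, 1]

Step 1 — from the characteristic polynomial, algebraic multiplicity of λ = 6 is 3. From dim ker(T − (6)·I) = 2, there are exactly 2 Jordan blocks for λ = 6.
Step 2 — from the minimal polynomial, the factor (x − 6)^2 tells us the largest block for λ = 6 has size 2.
Step 3 — with total size 3, 2 blocks, and largest block 2, the block sizes (in nonincreasing order) are [2, 1].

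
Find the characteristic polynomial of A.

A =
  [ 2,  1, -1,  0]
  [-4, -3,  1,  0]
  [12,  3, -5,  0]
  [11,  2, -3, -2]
x^4 + 8*x^3 + 24*x^2 + 32*x + 16

Expanding det(x·I − A) (e.g. by cofactor expansion or by noting that A is similar to its Jordan form J, which has the same characteristic polynomial as A) gives
  χ_A(x) = x^4 + 8*x^3 + 24*x^2 + 32*x + 16
which factors as (x + 2)^4. The eigenvalues (with algebraic multiplicities) are λ = -2 with multiplicity 4.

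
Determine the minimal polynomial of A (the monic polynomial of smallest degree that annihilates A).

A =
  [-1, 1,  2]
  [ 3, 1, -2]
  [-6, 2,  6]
x^2 - 4*x + 4

The characteristic polynomial is χ_A(x) = (x - 2)^3, so the eigenvalues are known. The minimal polynomial is
  m_A(x) = Π_λ (x − λ)^{k_λ}
where k_λ is the size of the *largest* Jordan block for λ (equivalently, the smallest k with (A − λI)^k v = 0 for every generalised eigenvector v of λ).

  λ = 2: largest Jordan block has size 2, contributing (x − 2)^2

So m_A(x) = (x - 2)^2 = x^2 - 4*x + 4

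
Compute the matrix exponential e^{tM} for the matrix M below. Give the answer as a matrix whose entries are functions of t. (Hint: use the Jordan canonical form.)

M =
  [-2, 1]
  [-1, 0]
e^{tM} =
  [-t*exp(-t) + exp(-t), t*exp(-t)]
  [-t*exp(-t), t*exp(-t) + exp(-t)]

Strategy: write M = P · J · P⁻¹ where J is a Jordan canonical form, so e^{tM} = P · e^{tJ} · P⁻¹, and e^{tJ} can be computed block-by-block.

M has Jordan form
J =
  [-1,  1]
  [ 0, -1]
(up to reordering of blocks).

Per-block formulas:
  For a 2×2 Jordan block J_2(-1): exp(t · J_2(-1)) = e^(-1t)·(I + t·N), where N is the 2×2 nilpotent shift.

After assembling e^{tJ} and conjugating by P, we get:

e^{tM} =
  [-t*exp(-t) + exp(-t), t*exp(-t)]
  [-t*exp(-t), t*exp(-t) + exp(-t)]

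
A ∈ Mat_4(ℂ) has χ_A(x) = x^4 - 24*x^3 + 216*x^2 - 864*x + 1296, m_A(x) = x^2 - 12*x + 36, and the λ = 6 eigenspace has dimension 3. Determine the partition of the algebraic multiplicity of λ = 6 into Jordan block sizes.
Block sizes for λ = 6: [2, 1, 1]

Step 1 — from the characteristic polynomial, algebraic multiplicity of λ = 6 is 4. From dim ker(A − (6)·I) = 3, there are exactly 3 Jordan blocks for λ = 6.
Step 2 — from the minimal polynomial, the factor (x − 6)^2 tells us the largest block for λ = 6 has size 2.
Step 3 — with total size 4, 3 blocks, and largest block 2, the block sizes (in nonincreasing order) are [2, 1, 1].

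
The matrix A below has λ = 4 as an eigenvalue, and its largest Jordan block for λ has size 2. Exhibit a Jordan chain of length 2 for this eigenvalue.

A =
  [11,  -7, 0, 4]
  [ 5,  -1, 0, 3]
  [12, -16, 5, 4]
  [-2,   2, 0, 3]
A Jordan chain for λ = 4 of length 2:
v_1 = (-1, -1, -4, 0)ᵀ
v_2 = (3, 2, 0, -2)ᵀ

Let N = A − (4)·I. We want v_2 with N^2 v_2 = 0 but N^1 v_2 ≠ 0; then v_{j-1} := N · v_j for j = 2, …, 2.

Pick v_2 = (3, 2, 0, -2)ᵀ.
Then v_1 = N · v_2 = (-1, -1, -4, 0)ᵀ.

Sanity check: (A − (4)·I) v_1 = (0, 0, 0, 0)ᵀ = 0. ✓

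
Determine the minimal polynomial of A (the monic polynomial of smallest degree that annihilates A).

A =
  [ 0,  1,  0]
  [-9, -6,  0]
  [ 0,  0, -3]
x^2 + 6*x + 9

The characteristic polynomial is χ_A(x) = (x + 3)^3, so the eigenvalues are known. The minimal polynomial is
  m_A(x) = Π_λ (x − λ)^{k_λ}
where k_λ is the size of the *largest* Jordan block for λ (equivalently, the smallest k with (A − λI)^k v = 0 for every generalised eigenvector v of λ).

  λ = -3: largest Jordan block has size 2, contributing (x + 3)^2

So m_A(x) = (x + 3)^2 = x^2 + 6*x + 9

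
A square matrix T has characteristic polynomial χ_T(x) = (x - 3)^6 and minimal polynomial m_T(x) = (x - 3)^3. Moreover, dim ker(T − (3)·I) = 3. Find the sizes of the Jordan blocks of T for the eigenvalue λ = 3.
Block sizes for λ = 3: [3, 2, 1]

Step 1 — from the characteristic polynomial, algebraic multiplicity of λ = 3 is 6. From dim ker(T − (3)·I) = 3, there are exactly 3 Jordan blocks for λ = 3.
Step 2 — from the minimal polynomial, the factor (x − 3)^3 tells us the largest block for λ = 3 has size 3.
Step 3 — with total size 6, 3 blocks, and largest block 3, the block sizes (in nonincreasing order) are [3, 2, 1].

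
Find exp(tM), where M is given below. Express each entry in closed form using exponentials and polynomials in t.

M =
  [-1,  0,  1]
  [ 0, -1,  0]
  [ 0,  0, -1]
e^{tM} =
  [exp(-t), 0, t*exp(-t)]
  [0, exp(-t), 0]
  [0, 0, exp(-t)]

Strategy: write M = P · J · P⁻¹ where J is a Jordan canonical form, so e^{tM} = P · e^{tJ} · P⁻¹, and e^{tJ} can be computed block-by-block.

M has Jordan form
J =
  [-1,  1,  0]
  [ 0, -1,  0]
  [ 0,  0, -1]
(up to reordering of blocks).

Per-block formulas:
  For a 1×1 block at λ = -1: exp(t · [-1]) = [e^(-1t)].
  For a 2×2 Jordan block J_2(-1): exp(t · J_2(-1)) = e^(-1t)·(I + t·N), where N is the 2×2 nilpotent shift.

After assembling e^{tJ} and conjugating by P, we get:

e^{tM} =
  [exp(-t), 0, t*exp(-t)]
  [0, exp(-t), 0]
  [0, 0, exp(-t)]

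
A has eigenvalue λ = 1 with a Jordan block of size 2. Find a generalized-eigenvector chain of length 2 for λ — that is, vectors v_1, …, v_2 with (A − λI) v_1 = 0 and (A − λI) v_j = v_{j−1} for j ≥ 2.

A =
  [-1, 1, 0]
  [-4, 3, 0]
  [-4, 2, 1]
A Jordan chain for λ = 1 of length 2:
v_1 = (-2, -4, -4)ᵀ
v_2 = (1, 0, 0)ᵀ

Let N = A − (1)·I. We want v_2 with N^2 v_2 = 0 but N^1 v_2 ≠ 0; then v_{j-1} := N · v_j for j = 2, …, 2.

Pick v_2 = (1, 0, 0)ᵀ.
Then v_1 = N · v_2 = (-2, -4, -4)ᵀ.

Sanity check: (A − (1)·I) v_1 = (0, 0, 0)ᵀ = 0. ✓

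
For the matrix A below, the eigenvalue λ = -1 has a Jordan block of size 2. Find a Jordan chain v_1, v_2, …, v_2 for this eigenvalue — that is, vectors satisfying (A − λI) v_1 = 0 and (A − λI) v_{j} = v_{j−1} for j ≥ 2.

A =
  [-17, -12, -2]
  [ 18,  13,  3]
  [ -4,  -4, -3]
A Jordan chain for λ = -1 of length 2:
v_1 = (4, -6, 4)ᵀ
v_2 = (2, -3, 0)ᵀ

Let N = A − (-1)·I. We want v_2 with N^2 v_2 = 0 but N^1 v_2 ≠ 0; then v_{j-1} := N · v_j for j = 2, …, 2.

Pick v_2 = (2, -3, 0)ᵀ.
Then v_1 = N · v_2 = (4, -6, 4)ᵀ.

Sanity check: (A − (-1)·I) v_1 = (0, 0, 0)ᵀ = 0. ✓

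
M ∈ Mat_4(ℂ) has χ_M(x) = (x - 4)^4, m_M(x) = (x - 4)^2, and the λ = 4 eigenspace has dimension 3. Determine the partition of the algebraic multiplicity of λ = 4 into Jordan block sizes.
Block sizes for λ = 4: [2, 1, 1]

Step 1 — from the characteristic polynomial, algebraic multiplicity of λ = 4 is 4. From dim ker(M − (4)·I) = 3, there are exactly 3 Jordan blocks for λ = 4.
Step 2 — from the minimal polynomial, the factor (x − 4)^2 tells us the largest block for λ = 4 has size 2.
Step 3 — with total size 4, 3 blocks, and largest block 2, the block sizes (in nonincreasing order) are [2, 1, 1].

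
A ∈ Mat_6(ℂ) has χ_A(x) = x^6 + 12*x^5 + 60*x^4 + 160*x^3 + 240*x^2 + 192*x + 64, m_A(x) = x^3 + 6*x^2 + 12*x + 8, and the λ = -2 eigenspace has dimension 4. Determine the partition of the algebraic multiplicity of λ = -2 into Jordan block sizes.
Block sizes for λ = -2: [3, 1, 1, 1]

Step 1 — from the characteristic polynomial, algebraic multiplicity of λ = -2 is 6. From dim ker(A − (-2)·I) = 4, there are exactly 4 Jordan blocks for λ = -2.
Step 2 — from the minimal polynomial, the factor (x + 2)^3 tells us the largest block for λ = -2 has size 3.
Step 3 — with total size 6, 4 blocks, and largest block 3, the block sizes (in nonincreasing order) are [3, 1, 1, 1].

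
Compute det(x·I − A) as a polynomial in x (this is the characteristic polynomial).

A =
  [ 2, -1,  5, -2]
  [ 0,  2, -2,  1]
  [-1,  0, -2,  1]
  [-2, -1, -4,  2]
x^4 - 4*x^3 + 6*x^2 - 4*x + 1

Expanding det(x·I − A) (e.g. by cofactor expansion or by noting that A is similar to its Jordan form J, which has the same characteristic polynomial as A) gives
  χ_A(x) = x^4 - 4*x^3 + 6*x^2 - 4*x + 1
which factors as (x - 1)^4. The eigenvalues (with algebraic multiplicities) are λ = 1 with multiplicity 4.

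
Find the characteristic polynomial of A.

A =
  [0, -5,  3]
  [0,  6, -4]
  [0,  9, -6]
x^3

Expanding det(x·I − A) (e.g. by cofactor expansion or by noting that A is similar to its Jordan form J, which has the same characteristic polynomial as A) gives
  χ_A(x) = x^3
which factors as x^3. The eigenvalues (with algebraic multiplicities) are λ = 0 with multiplicity 3.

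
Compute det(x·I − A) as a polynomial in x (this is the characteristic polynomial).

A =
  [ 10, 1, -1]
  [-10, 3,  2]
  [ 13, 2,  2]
x^3 - 15*x^2 + 75*x - 125

Expanding det(x·I − A) (e.g. by cofactor expansion or by noting that A is similar to its Jordan form J, which has the same characteristic polynomial as A) gives
  χ_A(x) = x^3 - 15*x^2 + 75*x - 125
which factors as (x - 5)^3. The eigenvalues (with algebraic multiplicities) are λ = 5 with multiplicity 3.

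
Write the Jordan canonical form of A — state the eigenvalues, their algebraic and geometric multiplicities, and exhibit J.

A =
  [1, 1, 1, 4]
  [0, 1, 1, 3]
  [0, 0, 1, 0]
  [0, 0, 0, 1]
J_3(1) ⊕ J_1(1)

The characteristic polynomial is
  det(x·I − A) = x^4 - 4*x^3 + 6*x^2 - 4*x + 1 = (x - 1)^4

Eigenvalues and multiplicities (the geometric multiplicity of λ is n − rank(A − λI), which equals the number of Jordan blocks for λ):
  λ = 1: algebraic multiplicity = 4, geometric multiplicity = 2

Determining the block sizes for each eigenvalue:
  λ = 1: with am = 4 and gm = 2, the partition is not yet determined (e.g. several partitions of 4 into 2 parts exist). Let N = A − (1)·I. Computing rank(N^1) = 2, rank(N^2) = 1, rank(N^3) = 0; the number of blocks of size ≥ j is rank(N^{j−1}) − rank(N^j), giving [2, 1, 1]. So we have 1 block(s) of size 3, 1 block(s) of size 1 → block sizes [3, 1]

Assembling the blocks gives a Jordan form
J =
  [1, 1, 0, 0]
  [0, 1, 1, 0]
  [0, 0, 1, 0]
  [0, 0, 0, 1]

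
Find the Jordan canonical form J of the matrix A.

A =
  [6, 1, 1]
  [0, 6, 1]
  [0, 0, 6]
J_3(6)

The characteristic polynomial is
  det(x·I − A) = x^3 - 18*x^2 + 108*x - 216 = (x - 6)^3

Eigenvalues and multiplicities (the geometric multiplicity of λ is n − rank(A − λI), which equals the number of Jordan blocks for λ):
  λ = 6: algebraic multiplicity = 3, geometric multiplicity = 1

Determining the block sizes for each eigenvalue:
  λ = 6: one block (gm = 1), so the single block has size am = 3 → block sizes [3]

Assembling the blocks gives a Jordan form
J =
  [6, 1, 0]
  [0, 6, 1]
  [0, 0, 6]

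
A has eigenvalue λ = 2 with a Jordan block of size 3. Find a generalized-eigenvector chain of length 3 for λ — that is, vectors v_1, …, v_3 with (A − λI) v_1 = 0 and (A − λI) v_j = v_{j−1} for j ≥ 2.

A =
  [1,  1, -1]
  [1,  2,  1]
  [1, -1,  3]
A Jordan chain for λ = 2 of length 3:
v_1 = (1, 0, -1)ᵀ
v_2 = (-1, 1, 1)ᵀ
v_3 = (1, 0, 0)ᵀ

Let N = A − (2)·I. We want v_3 with N^3 v_3 = 0 but N^2 v_3 ≠ 0; then v_{j-1} := N · v_j for j = 3, …, 2.

Pick v_3 = (1, 0, 0)ᵀ.
Then v_2 = N · v_3 = (-1, 1, 1)ᵀ.
Then v_1 = N · v_2 = (1, 0, -1)ᵀ.

Sanity check: (A − (2)·I) v_1 = (0, 0, 0)ᵀ = 0. ✓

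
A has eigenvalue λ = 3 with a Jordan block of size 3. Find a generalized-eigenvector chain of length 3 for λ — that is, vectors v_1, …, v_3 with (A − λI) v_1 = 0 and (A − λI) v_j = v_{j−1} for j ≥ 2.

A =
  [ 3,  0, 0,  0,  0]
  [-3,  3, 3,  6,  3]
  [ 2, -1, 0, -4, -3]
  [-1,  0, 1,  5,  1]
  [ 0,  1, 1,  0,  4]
A Jordan chain for λ = 3 of length 3:
v_1 = (0, 0, 1, 0, -1)ᵀ
v_2 = (0, -3, 2, -1, 0)ᵀ
v_3 = (1, 0, 0, 0, 0)ᵀ

Let N = A − (3)·I. We want v_3 with N^3 v_3 = 0 but N^2 v_3 ≠ 0; then v_{j-1} := N · v_j for j = 3, …, 2.

Pick v_3 = (1, 0, 0, 0, 0)ᵀ.
Then v_2 = N · v_3 = (0, -3, 2, -1, 0)ᵀ.
Then v_1 = N · v_2 = (0, 0, 1, 0, -1)ᵀ.

Sanity check: (A − (3)·I) v_1 = (0, 0, 0, 0, 0)ᵀ = 0. ✓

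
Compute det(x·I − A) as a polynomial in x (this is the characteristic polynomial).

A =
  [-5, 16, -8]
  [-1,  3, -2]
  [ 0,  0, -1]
x^3 + 3*x^2 + 3*x + 1

Expanding det(x·I − A) (e.g. by cofactor expansion or by noting that A is similar to its Jordan form J, which has the same characteristic polynomial as A) gives
  χ_A(x) = x^3 + 3*x^2 + 3*x + 1
which factors as (x + 1)^3. The eigenvalues (with algebraic multiplicities) are λ = -1 with multiplicity 3.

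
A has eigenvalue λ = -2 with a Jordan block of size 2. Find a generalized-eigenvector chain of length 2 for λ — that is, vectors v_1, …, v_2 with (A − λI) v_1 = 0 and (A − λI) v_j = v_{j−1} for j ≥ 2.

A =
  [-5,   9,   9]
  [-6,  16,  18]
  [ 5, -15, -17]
A Jordan chain for λ = -2 of length 2:
v_1 = (-3, -6, 5)ᵀ
v_2 = (1, 0, 0)ᵀ

Let N = A − (-2)·I. We want v_2 with N^2 v_2 = 0 but N^1 v_2 ≠ 0; then v_{j-1} := N · v_j for j = 2, …, 2.

Pick v_2 = (1, 0, 0)ᵀ.
Then v_1 = N · v_2 = (-3, -6, 5)ᵀ.

Sanity check: (A − (-2)·I) v_1 = (0, 0, 0)ᵀ = 0. ✓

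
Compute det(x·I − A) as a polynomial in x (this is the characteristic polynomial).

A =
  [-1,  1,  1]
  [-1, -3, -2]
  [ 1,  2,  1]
x^3 + 3*x^2 + 3*x + 1

Expanding det(x·I − A) (e.g. by cofactor expansion or by noting that A is similar to its Jordan form J, which has the same characteristic polynomial as A) gives
  χ_A(x) = x^3 + 3*x^2 + 3*x + 1
which factors as (x + 1)^3. The eigenvalues (with algebraic multiplicities) are λ = -1 with multiplicity 3.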